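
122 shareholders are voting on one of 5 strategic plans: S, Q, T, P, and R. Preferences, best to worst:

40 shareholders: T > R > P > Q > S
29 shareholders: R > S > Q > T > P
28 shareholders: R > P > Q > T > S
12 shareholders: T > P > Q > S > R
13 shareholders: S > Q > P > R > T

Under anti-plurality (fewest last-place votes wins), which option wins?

Last-place votes: S 68, Q 0, T 13, P 29, R 12.
Q is ranked last by the fewest voters, so Q wins.

Q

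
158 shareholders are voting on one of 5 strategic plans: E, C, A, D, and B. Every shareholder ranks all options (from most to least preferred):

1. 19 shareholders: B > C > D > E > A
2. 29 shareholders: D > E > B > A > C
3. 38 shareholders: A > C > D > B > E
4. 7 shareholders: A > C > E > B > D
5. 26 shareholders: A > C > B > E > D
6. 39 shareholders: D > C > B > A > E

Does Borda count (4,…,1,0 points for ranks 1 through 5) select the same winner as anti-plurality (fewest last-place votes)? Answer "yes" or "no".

no

Borda — scores: E 146, C 387, A 352, D 386, B 309. Winner: C.
Anti-plurality — last-place votes: E 77, C 29, A 19, D 33, B 0. Winner: B.
The two methods disagree.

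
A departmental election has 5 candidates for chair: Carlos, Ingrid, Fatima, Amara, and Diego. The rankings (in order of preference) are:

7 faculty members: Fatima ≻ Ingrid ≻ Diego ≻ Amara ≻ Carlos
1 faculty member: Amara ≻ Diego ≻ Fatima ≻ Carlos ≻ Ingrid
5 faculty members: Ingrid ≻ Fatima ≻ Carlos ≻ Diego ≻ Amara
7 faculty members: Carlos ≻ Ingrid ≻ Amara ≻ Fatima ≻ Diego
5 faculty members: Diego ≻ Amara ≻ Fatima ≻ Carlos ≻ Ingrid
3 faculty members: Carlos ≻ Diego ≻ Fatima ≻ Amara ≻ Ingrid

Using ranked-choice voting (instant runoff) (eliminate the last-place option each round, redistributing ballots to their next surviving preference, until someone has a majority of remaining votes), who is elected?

Round 1: Carlos 10, Ingrid 5, Fatima 7, Amara 1, Diego 5. Eliminate Amara.
Round 2: Carlos 10, Ingrid 5, Fatima 7, Diego 6. Eliminate Ingrid.
Round 3: Carlos 10, Fatima 12, Diego 6. Eliminate Diego.
Round 4: Carlos 10, Fatima 18. Fatima has a majority.

Fatima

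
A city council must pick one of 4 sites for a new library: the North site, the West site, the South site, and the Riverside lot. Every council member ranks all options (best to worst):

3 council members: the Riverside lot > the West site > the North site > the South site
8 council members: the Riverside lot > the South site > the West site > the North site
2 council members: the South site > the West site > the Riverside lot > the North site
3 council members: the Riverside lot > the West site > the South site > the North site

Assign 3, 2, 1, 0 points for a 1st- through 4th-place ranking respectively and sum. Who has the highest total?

the Riverside lot

the North site: 3·1 + 8·0 + 2·0 + 3·0 = 3
the West site: 3·2 + 8·1 + 2·2 + 3·2 = 24
the South site: 3·0 + 8·2 + 2·3 + 3·1 = 25
the Riverside lot: 3·3 + 8·3 + 2·1 + 3·3 = 44
the Riverside lot has the highest Borda score (44).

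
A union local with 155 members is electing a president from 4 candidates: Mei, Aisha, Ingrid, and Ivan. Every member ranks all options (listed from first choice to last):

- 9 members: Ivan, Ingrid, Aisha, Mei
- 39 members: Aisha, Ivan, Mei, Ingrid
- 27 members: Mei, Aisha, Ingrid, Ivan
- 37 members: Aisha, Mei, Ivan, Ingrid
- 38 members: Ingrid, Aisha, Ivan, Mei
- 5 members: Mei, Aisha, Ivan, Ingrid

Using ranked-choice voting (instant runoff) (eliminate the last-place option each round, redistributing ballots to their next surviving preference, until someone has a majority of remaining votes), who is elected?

Aisha

Round 1: Mei 32, Aisha 76, Ingrid 38, Ivan 9. Eliminate Ivan.
Round 2: Mei 32, Aisha 76, Ingrid 47. Eliminate Mei.
Round 3: Aisha 108, Ingrid 47. Aisha has a majority.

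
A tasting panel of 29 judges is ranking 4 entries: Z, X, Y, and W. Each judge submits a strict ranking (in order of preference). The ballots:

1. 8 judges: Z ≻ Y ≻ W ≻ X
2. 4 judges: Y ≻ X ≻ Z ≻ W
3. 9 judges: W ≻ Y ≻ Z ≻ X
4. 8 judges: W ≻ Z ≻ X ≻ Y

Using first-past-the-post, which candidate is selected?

W

First-place votes: Z 8, X 0, Y 4, W 17.
W has the most first-place votes.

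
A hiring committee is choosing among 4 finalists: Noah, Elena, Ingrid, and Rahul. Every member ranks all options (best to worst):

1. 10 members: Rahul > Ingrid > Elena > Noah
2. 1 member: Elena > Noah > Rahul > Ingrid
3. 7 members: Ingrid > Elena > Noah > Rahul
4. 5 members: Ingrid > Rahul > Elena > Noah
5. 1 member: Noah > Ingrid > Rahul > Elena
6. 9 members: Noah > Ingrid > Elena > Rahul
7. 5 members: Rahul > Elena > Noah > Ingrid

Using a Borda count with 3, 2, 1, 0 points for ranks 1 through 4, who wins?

Ingrid

Noah: 10·0 + 1·2 + 7·1 + 5·0 + 1·3 + 9·3 + 5·1 = 44
Elena: 10·1 + 1·3 + 7·2 + 5·1 + 1·0 + 9·1 + 5·2 = 51
Ingrid: 10·2 + 1·0 + 7·3 + 5·3 + 1·2 + 9·2 + 5·0 = 76
Rahul: 10·3 + 1·1 + 7·0 + 5·2 + 1·1 + 9·0 + 5·3 = 57
Ingrid has the highest Borda score (76).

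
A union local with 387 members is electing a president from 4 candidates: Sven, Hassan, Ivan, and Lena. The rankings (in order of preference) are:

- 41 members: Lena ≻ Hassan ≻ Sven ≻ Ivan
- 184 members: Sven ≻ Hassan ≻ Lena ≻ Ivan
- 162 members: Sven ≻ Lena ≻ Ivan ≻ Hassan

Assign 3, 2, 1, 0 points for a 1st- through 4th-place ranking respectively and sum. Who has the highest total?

Sven: 41·1 + 184·3 + 162·3 = 1079
Hassan: 41·2 + 184·2 + 162·0 = 450
Ivan: 41·0 + 184·0 + 162·1 = 162
Lena: 41·3 + 184·1 + 162·2 = 631
Sven has the highest Borda score (1079).

Sven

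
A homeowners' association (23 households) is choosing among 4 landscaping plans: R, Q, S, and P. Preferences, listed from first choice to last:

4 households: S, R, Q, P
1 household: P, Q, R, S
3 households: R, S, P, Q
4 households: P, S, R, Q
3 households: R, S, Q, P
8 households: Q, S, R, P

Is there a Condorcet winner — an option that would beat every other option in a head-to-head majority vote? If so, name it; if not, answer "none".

S

S vs R: 16–7 for S.
S vs Q: 14–9 for S.
S vs P: 18–5 for S.
S beats every other option head-to-head.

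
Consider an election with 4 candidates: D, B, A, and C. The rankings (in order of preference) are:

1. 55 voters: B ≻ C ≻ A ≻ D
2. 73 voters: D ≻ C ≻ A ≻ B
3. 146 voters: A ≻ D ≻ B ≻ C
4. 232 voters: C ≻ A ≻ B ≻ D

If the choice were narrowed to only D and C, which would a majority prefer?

C

Voters preferring D to C: 219; preferring C to D: 287.
C wins the head-to-head.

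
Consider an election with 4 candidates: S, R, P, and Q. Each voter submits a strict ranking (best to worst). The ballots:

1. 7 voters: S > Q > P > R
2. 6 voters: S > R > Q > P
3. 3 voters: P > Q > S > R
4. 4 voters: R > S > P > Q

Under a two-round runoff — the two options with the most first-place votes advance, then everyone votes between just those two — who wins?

S

Round 1 first-place votes: S 13, R 4, P 3, Q 0.
S and R advance.
Runoff: S is preferred to R by 16 voters; R by 4.
S wins the runoff.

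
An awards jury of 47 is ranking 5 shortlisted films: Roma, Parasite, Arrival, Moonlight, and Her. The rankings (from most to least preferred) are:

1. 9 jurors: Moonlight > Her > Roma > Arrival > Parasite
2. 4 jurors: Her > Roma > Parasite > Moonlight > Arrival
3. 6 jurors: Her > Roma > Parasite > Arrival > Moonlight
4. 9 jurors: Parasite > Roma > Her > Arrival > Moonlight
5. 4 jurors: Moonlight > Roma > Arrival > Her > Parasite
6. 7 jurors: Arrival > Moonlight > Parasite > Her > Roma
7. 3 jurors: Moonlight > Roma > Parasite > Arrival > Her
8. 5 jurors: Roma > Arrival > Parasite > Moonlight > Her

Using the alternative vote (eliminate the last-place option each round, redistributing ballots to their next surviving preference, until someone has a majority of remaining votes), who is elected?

Moonlight

Round 1: Roma 5, Parasite 9, Arrival 7, Moonlight 16, Her 10. Eliminate Roma.
Round 2: Parasite 9, Arrival 12, Moonlight 16, Her 10. Eliminate Parasite.
Round 3: Arrival 12, Moonlight 16, Her 19. Eliminate Arrival.
Round 4: Moonlight 28, Her 19. Moonlight has a majority.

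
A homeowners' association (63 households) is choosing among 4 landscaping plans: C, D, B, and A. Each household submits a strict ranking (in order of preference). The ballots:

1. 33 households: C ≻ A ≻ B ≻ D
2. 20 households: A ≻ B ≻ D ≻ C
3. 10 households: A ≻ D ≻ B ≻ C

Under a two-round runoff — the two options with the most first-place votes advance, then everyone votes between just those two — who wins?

Round 1 first-place votes: C 33, D 0, B 0, A 30.
C and A advance.
Runoff: C is preferred to A by 33 voters; A by 30.
C wins the runoff.

C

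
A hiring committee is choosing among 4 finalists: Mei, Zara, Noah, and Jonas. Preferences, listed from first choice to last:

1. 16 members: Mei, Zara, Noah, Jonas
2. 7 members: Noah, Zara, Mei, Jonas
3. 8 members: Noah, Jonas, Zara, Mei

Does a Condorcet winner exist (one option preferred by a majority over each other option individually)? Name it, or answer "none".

Mei vs Zara: 16–15 for Mei.
Mei vs Noah: 16–15 for Mei.
Mei vs Jonas: 23–8 for Mei.
Mei beats every other option head-to-head.

Mei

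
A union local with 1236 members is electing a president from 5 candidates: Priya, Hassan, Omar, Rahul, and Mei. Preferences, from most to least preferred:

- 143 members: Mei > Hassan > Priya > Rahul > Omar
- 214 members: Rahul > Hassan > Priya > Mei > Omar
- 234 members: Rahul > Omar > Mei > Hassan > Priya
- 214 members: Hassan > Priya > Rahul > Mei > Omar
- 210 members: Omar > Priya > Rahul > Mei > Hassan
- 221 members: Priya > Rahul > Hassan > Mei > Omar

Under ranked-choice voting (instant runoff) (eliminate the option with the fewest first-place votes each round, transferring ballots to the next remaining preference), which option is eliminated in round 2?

Omar

Round 1: Priya 221, Hassan 214, Omar 210, Rahul 448, Mei 143. Eliminate Mei.
Round 2: Priya 221, Hassan 357, Omar 210, Rahul 448. Eliminate Omar.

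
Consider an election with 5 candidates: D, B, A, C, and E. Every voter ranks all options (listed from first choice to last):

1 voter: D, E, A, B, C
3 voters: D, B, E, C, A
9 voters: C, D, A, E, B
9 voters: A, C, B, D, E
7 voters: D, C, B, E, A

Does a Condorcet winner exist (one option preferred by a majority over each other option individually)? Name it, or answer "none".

C vs D: 18–11 for C.
C vs B: 25–4 for C.
C vs A: 19–10 for C.
C vs E: 25–4 for C.
C beats every other option head-to-head.

C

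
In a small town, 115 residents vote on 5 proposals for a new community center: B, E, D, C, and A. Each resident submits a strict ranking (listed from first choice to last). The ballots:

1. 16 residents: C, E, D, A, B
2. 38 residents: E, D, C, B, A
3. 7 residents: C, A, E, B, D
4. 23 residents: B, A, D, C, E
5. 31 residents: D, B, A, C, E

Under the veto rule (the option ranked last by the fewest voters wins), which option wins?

Last-place votes: B 16, E 54, D 7, C 0, A 38.
C is ranked last by the fewest voters, so C wins.

C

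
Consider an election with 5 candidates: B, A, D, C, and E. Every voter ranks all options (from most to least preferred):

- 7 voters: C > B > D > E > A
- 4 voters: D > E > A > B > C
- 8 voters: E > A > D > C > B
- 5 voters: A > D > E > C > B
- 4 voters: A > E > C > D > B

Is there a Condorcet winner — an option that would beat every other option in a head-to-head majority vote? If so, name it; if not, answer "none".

Checking pairwise contests:
A beats B 21–7.
E beats A 19–9.
A beats D 17–11.
A beats C 21–7.
D beats E 16–12.
Every option loses at least one head-to-head, so there is no Condorcet winner.

none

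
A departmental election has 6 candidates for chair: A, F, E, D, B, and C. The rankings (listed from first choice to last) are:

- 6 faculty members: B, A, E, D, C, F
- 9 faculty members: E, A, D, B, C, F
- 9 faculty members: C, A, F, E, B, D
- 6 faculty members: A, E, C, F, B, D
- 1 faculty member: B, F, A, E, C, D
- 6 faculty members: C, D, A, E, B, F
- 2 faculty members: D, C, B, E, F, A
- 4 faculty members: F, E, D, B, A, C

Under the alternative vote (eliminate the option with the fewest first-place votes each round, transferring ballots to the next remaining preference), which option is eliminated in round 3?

A

Round 1: A 6, F 4, E 9, D 2, B 7, C 15. Eliminate D.
Round 2: A 6, F 4, E 9, B 7, C 17. Eliminate F.
Round 3: A 6, E 13, B 7, C 17. Eliminate A.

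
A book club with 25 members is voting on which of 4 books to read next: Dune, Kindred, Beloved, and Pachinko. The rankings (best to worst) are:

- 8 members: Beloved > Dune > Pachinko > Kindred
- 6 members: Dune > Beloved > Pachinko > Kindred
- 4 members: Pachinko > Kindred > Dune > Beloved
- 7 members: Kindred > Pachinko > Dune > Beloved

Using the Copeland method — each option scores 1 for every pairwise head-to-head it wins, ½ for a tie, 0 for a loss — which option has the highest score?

Dune

Dune: beats Kindred, Beloved, and Pachinko → score 3.
Kindred: loses to Dune, Beloved, and Pachinko → score 0.
Beloved: beats Kindred and Pachinko; loses to Dune → score 2.
Pachinko: beats Kindred; loses to Dune and Beloved → score 1.
Dune has the best pairwise record.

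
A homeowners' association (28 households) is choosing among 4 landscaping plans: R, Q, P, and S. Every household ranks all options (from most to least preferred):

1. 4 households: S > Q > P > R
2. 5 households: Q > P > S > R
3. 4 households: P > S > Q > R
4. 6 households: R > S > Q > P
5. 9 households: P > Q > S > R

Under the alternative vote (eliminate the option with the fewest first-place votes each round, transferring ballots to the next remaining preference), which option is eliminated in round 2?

R

Round 1: R 6, Q 5, P 13, S 4. Eliminate S.
Round 2: R 6, Q 9, P 13. Eliminate R.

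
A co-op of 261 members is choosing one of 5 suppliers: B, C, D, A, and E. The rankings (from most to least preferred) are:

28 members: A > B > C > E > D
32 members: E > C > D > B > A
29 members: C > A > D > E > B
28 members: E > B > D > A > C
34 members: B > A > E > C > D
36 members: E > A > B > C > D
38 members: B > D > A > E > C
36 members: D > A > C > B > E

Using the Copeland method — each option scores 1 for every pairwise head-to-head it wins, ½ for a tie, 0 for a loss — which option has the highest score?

B

B: beats C, D, A, and E → score 4.
C: beats D; loses to B, A, and E → score 1.
D: beats A; loses to B, C, and E → score 1.
A: beats C and E; loses to B and D → score 2.
E: beats C and D; loses to B and A → score 2.
B has the best pairwise record.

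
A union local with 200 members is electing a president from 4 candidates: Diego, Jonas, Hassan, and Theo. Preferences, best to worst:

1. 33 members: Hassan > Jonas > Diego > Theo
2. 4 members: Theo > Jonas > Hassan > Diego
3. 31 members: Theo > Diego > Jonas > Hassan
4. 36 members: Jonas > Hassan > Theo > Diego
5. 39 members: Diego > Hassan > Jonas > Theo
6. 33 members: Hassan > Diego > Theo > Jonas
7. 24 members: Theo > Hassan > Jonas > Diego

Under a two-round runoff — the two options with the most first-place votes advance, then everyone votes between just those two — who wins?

Round 1 first-place votes: Diego 39, Jonas 36, Hassan 66, Theo 59.
Hassan and Theo advance.
Runoff: Hassan is preferred to Theo by 141 voters; Theo by 59.
Hassan wins the runoff.

Hassan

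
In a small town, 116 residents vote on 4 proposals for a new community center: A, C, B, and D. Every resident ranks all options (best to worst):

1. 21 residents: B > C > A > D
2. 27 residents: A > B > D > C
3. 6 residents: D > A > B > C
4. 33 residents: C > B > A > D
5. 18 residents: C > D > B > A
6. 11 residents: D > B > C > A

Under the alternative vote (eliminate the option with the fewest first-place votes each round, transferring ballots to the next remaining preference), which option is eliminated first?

D

Round 1: A 27, C 51, B 21, D 17. Eliminate D.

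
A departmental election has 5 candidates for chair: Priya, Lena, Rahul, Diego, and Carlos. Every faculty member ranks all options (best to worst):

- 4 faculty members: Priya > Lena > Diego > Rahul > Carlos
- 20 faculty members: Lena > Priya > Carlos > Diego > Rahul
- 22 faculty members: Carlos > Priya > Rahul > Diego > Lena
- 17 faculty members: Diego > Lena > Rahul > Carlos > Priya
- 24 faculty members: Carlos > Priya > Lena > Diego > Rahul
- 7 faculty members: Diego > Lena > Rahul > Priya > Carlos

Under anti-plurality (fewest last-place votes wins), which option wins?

Diego

Last-place votes: Priya 17, Lena 22, Rahul 44, Diego 0, Carlos 11.
Diego is ranked last by the fewest voters, so Diego wins.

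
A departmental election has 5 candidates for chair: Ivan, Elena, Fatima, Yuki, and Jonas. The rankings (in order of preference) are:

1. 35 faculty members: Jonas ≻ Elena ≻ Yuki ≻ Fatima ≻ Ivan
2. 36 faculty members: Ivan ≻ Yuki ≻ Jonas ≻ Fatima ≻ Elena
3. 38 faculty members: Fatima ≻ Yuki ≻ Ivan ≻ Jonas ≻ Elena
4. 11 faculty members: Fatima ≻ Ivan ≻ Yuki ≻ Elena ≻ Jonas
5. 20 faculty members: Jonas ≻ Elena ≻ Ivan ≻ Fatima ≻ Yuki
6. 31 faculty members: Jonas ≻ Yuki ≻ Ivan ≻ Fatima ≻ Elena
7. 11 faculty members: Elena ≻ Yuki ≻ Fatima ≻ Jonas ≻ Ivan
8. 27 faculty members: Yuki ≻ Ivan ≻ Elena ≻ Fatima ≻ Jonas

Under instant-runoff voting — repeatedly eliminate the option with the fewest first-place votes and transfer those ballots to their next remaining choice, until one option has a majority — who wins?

Yuki

Round 1: Ivan 36, Elena 11, Fatima 49, Yuki 27, Jonas 86. Eliminate Elena.
Round 2: Ivan 36, Fatima 49, Yuki 38, Jonas 86. Eliminate Ivan.
Round 3: Fatima 49, Yuki 74, Jonas 86. Eliminate Fatima.
Round 4: Yuki 123, Jonas 86. Yuki has a majority.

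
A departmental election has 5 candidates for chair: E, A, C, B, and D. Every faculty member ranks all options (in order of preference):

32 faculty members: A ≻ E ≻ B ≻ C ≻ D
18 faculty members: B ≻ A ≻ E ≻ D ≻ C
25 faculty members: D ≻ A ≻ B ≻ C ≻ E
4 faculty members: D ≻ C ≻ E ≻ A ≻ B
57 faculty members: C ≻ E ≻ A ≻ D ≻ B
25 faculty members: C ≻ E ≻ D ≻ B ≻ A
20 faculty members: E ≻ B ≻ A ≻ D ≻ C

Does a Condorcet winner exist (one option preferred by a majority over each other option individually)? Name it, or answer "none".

Checking pairwise contests:
C beats E 111–70.
E beats A 106–75.
A beats C 95–86.
E beats B 138–43.
E beats D 152–29.
Every option loses at least one head-to-head, so there is no Condorcet winner.

none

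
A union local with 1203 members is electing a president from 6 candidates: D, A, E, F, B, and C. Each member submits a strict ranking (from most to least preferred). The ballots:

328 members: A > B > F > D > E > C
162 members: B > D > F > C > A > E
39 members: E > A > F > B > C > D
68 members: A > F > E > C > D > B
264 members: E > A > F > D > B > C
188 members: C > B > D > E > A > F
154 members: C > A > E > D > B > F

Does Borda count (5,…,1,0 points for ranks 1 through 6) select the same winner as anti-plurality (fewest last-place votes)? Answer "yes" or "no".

yes

Borda — scores: D 2772, A 4158, E 2885, F 2651, B 3370, C 2209. Winner: A.
Anti-plurality — last-place votes: D 39, A 0, E 162, F 342, B 68, C 592. Winner: A.
The two methods agree.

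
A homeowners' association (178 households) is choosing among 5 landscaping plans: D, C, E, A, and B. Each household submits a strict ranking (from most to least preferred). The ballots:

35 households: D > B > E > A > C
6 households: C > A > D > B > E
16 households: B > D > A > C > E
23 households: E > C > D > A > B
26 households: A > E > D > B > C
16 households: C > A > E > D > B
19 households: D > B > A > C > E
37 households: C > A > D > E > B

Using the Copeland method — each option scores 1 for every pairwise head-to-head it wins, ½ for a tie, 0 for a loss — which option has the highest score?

D: beats C, E, A, and B → score 4.
C: beats E; loses to D, A, and B → score 1.
E: beats B; loses to D, C, and A → score 1.
A: beats C, E, and B; loses to D → score 3.
B: beats C; loses to D, E, and A → score 1.
D has the best pairwise record.

D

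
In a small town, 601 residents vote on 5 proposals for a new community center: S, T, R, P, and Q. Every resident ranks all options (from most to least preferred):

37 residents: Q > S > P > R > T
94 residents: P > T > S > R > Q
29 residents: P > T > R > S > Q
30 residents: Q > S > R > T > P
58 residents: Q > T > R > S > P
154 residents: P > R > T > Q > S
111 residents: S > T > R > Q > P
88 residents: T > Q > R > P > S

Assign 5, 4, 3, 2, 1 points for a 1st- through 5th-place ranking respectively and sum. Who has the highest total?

T

S: 37·4 + 94·3 + 29·2 + 30·4 + 58·2 + 154·1 + 111·5 + 88·1 = 1521
T: 37·1 + 94·4 + 29·4 + 30·2 + 58·4 + 154·3 + 111·4 + 88·5 = 2167
R: 37·2 + 94·2 + 29·3 + 30·3 + 58·3 + 154·4 + 111·3 + 88·3 = 1826
P: 37·3 + 94·5 + 29·5 + 30·1 + 58·1 + 154·5 + 111·1 + 88·2 = 1871
Q: 37·5 + 94·1 + 29·1 + 30·5 + 58·5 + 154·2 + 111·2 + 88·4 = 1630
T has the highest Borda score (2167).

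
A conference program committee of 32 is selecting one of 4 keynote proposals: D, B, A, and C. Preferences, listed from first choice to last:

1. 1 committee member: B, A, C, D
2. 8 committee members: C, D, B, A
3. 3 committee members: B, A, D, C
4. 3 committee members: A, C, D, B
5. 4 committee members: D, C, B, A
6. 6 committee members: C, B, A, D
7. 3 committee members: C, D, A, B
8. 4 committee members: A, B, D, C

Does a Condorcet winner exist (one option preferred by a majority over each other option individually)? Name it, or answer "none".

C vs D: 21–11 for C.
C vs B: 24–8 for C.
C vs A: 21–11 for C.
C beats every other option head-to-head.

C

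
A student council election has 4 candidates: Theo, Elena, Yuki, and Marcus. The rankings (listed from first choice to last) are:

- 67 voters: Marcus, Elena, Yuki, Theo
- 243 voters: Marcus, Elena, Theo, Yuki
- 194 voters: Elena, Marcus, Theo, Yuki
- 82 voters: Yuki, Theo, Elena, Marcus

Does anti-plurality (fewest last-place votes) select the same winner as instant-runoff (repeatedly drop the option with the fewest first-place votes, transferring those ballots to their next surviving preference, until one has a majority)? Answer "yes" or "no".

no

Anti-plurality — last-place votes: Theo 67, Elena 0, Yuki 437, Marcus 82. Winner: Elena.
Instant-runoff — R1 Theo 0, Elena 194, Yuki 82, Marcus 310 (Marcus winner). Winner: Marcus.
The two methods disagree.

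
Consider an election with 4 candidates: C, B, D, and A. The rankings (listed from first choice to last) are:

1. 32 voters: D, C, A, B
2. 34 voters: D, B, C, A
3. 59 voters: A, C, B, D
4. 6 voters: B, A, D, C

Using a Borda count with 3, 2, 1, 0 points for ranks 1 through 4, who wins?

C: 32·2 + 34·1 + 59·2 + 6·0 = 216
B: 32·0 + 34·2 + 59·1 + 6·3 = 145
D: 32·3 + 34·3 + 59·0 + 6·1 = 204
A: 32·1 + 34·0 + 59·3 + 6·2 = 221
A has the highest Borda score (221).

A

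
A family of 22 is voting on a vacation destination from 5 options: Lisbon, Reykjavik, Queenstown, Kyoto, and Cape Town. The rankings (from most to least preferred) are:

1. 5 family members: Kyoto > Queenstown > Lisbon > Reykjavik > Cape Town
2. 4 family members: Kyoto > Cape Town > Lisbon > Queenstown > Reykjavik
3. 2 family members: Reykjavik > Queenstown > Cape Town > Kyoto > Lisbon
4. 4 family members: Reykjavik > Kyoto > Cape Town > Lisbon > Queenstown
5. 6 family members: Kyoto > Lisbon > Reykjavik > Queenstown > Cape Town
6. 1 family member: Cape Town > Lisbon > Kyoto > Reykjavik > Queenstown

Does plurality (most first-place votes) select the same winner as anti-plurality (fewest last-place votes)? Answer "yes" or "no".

yes

Plurality — first-place votes: Lisbon 0, Reykjavik 6, Queenstown 0, Kyoto 15, Cape Town 1. Winner: Kyoto.
Anti-plurality — last-place votes: Lisbon 2, Reykjavik 4, Queenstown 5, Kyoto 0, Cape Town 11. Winner: Kyoto.
The two methods agree.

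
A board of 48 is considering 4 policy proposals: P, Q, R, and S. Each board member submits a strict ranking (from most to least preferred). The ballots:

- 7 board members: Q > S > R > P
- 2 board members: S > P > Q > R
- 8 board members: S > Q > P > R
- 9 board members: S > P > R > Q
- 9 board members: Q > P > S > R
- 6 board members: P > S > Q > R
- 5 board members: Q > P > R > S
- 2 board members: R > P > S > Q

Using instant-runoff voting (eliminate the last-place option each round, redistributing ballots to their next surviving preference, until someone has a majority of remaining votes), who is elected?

S

Round 1: P 6, Q 21, R 2, S 19. Eliminate R.
Round 2: P 8, Q 21, S 19. Eliminate P.
Round 3: Q 21, S 27. S has a majority.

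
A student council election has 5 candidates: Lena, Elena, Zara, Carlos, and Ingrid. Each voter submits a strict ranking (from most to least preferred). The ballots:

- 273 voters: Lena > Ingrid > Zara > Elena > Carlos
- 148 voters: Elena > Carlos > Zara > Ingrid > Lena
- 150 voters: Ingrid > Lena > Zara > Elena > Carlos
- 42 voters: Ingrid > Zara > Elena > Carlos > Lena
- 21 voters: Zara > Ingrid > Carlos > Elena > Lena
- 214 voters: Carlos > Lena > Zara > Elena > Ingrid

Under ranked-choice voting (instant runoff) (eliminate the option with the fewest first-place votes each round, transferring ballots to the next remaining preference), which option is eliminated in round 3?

Ingrid

Round 1: Lena 273, Elena 148, Zara 21, Carlos 214, Ingrid 192. Eliminate Zara.
Round 2: Lena 273, Elena 148, Carlos 214, Ingrid 213. Eliminate Elena.
Round 3: Lena 273, Carlos 362, Ingrid 213. Eliminate Ingrid.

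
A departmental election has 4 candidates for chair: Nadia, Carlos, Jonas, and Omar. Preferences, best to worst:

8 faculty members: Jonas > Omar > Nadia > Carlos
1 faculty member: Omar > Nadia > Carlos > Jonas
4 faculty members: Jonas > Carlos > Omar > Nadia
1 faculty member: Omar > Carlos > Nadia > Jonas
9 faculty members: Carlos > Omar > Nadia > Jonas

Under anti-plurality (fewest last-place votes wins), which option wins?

Last-place votes: Nadia 4, Carlos 8, Jonas 11, Omar 0.
Omar is ranked last by the fewest voters, so Omar wins.

Omar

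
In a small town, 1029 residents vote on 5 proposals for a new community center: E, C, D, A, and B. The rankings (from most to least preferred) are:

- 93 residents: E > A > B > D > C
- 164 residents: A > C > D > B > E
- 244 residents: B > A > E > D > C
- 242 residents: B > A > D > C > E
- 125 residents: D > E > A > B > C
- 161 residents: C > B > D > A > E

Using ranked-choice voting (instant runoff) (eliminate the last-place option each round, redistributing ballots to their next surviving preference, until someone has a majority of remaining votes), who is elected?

Round 1: E 93, C 161, D 125, A 164, B 486. Eliminate E.
Round 2: C 161, D 125, A 257, B 486. Eliminate D.
Round 3: C 161, A 382, B 486. Eliminate C.
Round 4: A 382, B 647. B has a majority.

B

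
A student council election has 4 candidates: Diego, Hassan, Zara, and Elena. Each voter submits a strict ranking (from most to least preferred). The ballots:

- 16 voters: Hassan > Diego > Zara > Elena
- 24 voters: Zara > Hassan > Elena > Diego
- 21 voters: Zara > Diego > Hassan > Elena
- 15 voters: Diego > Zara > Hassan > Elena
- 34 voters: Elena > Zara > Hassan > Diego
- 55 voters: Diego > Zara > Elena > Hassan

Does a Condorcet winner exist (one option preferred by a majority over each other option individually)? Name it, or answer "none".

Diego

Diego vs Hassan: 91–74 for Diego.
Diego vs Zara: 86–79 for Diego.
Diego vs Elena: 107–58 for Diego.
Diego beats every other option head-to-head.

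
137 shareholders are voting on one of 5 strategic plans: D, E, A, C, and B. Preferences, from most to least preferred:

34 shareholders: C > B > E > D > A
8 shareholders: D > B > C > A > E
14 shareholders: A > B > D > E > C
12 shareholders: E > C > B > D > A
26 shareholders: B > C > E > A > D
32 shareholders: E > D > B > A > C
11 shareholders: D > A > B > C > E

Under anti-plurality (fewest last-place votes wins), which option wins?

Last-place votes: D 26, E 19, A 46, C 46, B 0.
B is ranked last by the fewest voters, so B wins.

B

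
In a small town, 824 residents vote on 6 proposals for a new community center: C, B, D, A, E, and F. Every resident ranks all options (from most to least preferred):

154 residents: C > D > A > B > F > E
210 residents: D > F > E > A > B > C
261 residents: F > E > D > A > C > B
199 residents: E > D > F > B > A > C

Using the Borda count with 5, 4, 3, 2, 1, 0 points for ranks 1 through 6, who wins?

D

C: 154·5 + 210·0 + 261·1 + 199·0 = 1031
B: 154·2 + 210·1 + 261·0 + 199·2 = 916
D: 154·4 + 210·5 + 261·3 + 199·4 = 3245
A: 154·3 + 210·2 + 261·2 + 199·1 = 1603
E: 154·0 + 210·3 + 261·4 + 199·5 = 2669
F: 154·1 + 210·4 + 261·5 + 199·3 = 2896
D has the highest Borda score (3245).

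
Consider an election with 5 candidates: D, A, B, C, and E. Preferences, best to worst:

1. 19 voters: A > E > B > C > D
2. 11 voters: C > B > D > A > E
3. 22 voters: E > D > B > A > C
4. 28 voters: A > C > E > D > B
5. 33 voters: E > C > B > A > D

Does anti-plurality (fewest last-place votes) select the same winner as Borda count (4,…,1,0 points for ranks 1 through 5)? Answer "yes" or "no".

Anti-plurality — last-place votes: D 52, A 0, B 28, C 22, E 11. Winner: A.
Borda — scores: D 116, A 254, B 181, C 246, E 333. Winner: E.
The two methods disagree.

no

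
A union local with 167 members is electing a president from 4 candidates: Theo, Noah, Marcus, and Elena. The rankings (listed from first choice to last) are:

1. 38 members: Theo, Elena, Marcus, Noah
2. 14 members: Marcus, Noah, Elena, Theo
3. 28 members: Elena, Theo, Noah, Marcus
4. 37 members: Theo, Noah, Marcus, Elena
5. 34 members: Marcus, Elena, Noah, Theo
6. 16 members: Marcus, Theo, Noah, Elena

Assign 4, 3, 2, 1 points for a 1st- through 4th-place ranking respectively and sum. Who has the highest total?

Theo

Theo: 38·4 + 14·1 + 28·3 + 37·4 + 34·1 + 16·3 = 480
Noah: 38·1 + 14·3 + 28·2 + 37·3 + 34·2 + 16·2 = 347
Marcus: 38·2 + 14·4 + 28·1 + 37·2 + 34·4 + 16·4 = 434
Elena: 38·3 + 14·2 + 28·4 + 37·1 + 34·3 + 16·1 = 409
Theo has the highest Borda score (480).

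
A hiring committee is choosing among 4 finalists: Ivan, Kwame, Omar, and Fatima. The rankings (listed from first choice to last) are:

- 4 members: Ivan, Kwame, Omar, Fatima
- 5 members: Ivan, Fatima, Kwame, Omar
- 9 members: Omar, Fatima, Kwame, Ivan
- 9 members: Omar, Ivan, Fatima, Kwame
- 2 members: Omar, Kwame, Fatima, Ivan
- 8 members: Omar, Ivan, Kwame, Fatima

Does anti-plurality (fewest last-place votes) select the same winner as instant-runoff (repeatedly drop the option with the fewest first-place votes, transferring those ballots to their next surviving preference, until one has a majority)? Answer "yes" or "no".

Anti-plurality — last-place votes: Ivan 11, Kwame 9, Omar 5, Fatima 12. Winner: Omar.
Instant-runoff — R1 Ivan 9, Kwame 0, Omar 28, Fatima 0 (Omar winner). Winner: Omar.
The two methods agree.

yes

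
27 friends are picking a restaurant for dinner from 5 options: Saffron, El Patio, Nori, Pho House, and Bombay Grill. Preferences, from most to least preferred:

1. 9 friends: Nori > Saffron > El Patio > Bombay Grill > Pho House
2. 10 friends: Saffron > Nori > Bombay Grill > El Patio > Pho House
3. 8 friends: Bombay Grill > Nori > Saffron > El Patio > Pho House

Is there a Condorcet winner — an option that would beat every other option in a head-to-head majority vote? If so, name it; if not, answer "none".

Nori vs Saffron: 17–10 for Nori.
Nori vs El Patio: 27–0 for Nori.
Nori vs Pho House: 27–0 for Nori.
Nori vs Bombay Grill: 19–8 for Nori.
Nori beats every other option head-to-head.

Nori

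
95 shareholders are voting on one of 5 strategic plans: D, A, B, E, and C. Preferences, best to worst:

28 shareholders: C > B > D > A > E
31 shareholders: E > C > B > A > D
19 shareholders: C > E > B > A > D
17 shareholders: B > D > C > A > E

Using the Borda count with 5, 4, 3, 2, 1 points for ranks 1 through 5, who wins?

C

D: 28·3 + 31·1 + 19·1 + 17·4 = 202
A: 28·2 + 31·2 + 19·2 + 17·2 = 190
B: 28·4 + 31·3 + 19·3 + 17·5 = 347
E: 28·1 + 31·5 + 19·4 + 17·1 = 276
C: 28·5 + 31·4 + 19·5 + 17·3 = 410
C has the highest Borda score (410).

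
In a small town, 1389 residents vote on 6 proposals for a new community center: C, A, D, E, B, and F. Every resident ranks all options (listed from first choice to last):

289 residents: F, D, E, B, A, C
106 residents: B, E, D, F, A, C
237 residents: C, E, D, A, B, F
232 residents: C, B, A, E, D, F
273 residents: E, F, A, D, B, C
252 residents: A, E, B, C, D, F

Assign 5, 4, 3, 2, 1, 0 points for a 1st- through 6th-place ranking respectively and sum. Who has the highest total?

E

C: 289·0 + 106·0 + 237·5 + 232·5 + 273·0 + 252·2 = 2849
A: 289·1 + 106·1 + 237·2 + 232·3 + 273·3 + 252·5 = 3644
D: 289·4 + 106·3 + 237·3 + 232·1 + 273·2 + 252·1 = 3215
E: 289·3 + 106·4 + 237·4 + 232·2 + 273·5 + 252·4 = 5076
B: 289·2 + 106·5 + 237·1 + 232·4 + 273·1 + 252·3 = 3302
F: 289·5 + 106·2 + 237·0 + 232·0 + 273·4 + 252·0 = 2749
E has the highest Borda score (5076).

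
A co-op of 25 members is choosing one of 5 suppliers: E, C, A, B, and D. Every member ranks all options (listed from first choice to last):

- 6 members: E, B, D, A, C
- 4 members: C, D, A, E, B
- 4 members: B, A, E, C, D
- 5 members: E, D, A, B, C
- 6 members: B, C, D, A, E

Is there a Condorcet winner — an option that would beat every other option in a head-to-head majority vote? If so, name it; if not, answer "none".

none

Checking pairwise contests:
A beats E 14–11.
E beats C 15–10.
B beats A 16–9.
E beats B 15–10.
E beats D 15–10.
Every option loses at least one head-to-head, so there is no Condorcet winner.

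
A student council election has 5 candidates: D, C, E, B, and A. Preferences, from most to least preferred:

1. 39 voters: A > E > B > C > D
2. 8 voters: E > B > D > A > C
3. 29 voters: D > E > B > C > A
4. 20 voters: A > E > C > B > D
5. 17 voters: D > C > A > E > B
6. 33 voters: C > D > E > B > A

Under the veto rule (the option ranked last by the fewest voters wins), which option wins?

E

Last-place votes: D 59, C 8, E 0, B 17, A 62.
E is ranked last by the fewest voters, so E wins.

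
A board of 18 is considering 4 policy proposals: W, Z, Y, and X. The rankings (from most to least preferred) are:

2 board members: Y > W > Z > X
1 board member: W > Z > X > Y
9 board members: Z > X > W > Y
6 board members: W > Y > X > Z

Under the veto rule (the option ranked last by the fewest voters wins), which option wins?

Last-place votes: W 0, Z 6, Y 10, X 2.
W is ranked last by the fewest voters, so W wins.

W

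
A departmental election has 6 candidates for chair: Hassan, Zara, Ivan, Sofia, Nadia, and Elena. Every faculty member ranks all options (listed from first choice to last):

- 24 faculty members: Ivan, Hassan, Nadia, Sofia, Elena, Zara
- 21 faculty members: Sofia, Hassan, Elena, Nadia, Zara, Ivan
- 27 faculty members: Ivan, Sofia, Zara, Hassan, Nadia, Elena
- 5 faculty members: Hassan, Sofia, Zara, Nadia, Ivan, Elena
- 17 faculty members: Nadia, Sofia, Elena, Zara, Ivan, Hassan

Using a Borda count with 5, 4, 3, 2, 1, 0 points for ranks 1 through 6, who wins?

Hassan: 24·4 + 21·4 + 27·2 + 5·5 + 17·0 = 259
Zara: 24·0 + 21·1 + 27·3 + 5·3 + 17·2 = 151
Ivan: 24·5 + 21·0 + 27·5 + 5·1 + 17·1 = 277
Sofia: 24·2 + 21·5 + 27·4 + 5·4 + 17·4 = 349
Nadia: 24·3 + 21·2 + 27·1 + 5·2 + 17·5 = 236
Elena: 24·1 + 21·3 + 27·0 + 5·0 + 17·3 = 138
Sofia has the highest Borda score (349).

Sofia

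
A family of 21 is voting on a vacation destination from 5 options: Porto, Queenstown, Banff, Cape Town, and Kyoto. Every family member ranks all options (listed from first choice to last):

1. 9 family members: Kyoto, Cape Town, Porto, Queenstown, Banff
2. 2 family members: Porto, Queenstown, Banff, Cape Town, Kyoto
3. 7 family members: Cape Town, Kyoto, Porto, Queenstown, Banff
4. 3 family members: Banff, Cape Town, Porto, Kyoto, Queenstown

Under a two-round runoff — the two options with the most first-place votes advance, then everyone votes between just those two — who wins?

Cape Town

Round 1 first-place votes: Porto 2, Queenstown 0, Banff 3, Cape Town 7, Kyoto 9.
Kyoto and Cape Town advance.
Runoff: Kyoto is preferred to Cape Town by 9 voters; Cape Town by 12.
Cape Town wins the runoff.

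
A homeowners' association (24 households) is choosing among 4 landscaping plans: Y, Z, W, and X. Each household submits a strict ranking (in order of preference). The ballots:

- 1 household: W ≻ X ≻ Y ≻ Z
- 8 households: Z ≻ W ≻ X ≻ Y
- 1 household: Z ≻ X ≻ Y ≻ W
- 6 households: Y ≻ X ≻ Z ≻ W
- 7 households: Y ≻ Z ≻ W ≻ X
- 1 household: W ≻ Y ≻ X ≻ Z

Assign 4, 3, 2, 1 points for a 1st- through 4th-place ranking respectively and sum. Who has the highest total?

Y: 1·2 + 8·1 + 1·2 + 6·4 + 7·4 + 1·3 = 67
Z: 1·1 + 8·4 + 1·4 + 6·2 + 7·3 + 1·1 = 71
W: 1·4 + 8·3 + 1·1 + 6·1 + 7·2 + 1·4 = 53
X: 1·3 + 8·2 + 1·3 + 6·3 + 7·1 + 1·2 = 49
Z has the highest Borda score (71).

Z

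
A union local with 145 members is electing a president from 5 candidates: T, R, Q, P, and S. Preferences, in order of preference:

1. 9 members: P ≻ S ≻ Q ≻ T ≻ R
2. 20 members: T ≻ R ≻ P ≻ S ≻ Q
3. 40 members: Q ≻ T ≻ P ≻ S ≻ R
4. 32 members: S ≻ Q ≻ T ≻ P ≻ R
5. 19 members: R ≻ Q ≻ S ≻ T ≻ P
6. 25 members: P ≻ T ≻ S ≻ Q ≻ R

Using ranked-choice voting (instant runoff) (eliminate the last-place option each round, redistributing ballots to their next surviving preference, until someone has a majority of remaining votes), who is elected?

Q

Round 1: T 20, R 19, Q 40, P 34, S 32. Eliminate R.
Round 2: T 20, Q 59, P 34, S 32. Eliminate T.
Round 3: Q 59, P 54, S 32. Eliminate S.
Round 4: Q 91, P 54. Q has a majority.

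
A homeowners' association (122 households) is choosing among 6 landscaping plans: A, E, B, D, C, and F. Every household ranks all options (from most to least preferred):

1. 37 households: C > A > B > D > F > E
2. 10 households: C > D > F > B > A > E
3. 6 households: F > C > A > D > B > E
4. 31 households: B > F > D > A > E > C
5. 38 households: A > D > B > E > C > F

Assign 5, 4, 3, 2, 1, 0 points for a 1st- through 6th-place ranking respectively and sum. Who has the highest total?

A

A: 37·4 + 10·1 + 6·3 + 31·2 + 38·5 = 428
E: 37·0 + 10·0 + 6·0 + 31·1 + 38·2 = 107
B: 37·3 + 10·2 + 6·1 + 31·5 + 38·3 = 406
D: 37·2 + 10·4 + 6·2 + 31·3 + 38·4 = 371
C: 37·5 + 10·5 + 6·4 + 31·0 + 38·1 = 297
F: 37·1 + 10·3 + 6·5 + 31·4 + 38·0 = 221
A has the highest Borda score (428).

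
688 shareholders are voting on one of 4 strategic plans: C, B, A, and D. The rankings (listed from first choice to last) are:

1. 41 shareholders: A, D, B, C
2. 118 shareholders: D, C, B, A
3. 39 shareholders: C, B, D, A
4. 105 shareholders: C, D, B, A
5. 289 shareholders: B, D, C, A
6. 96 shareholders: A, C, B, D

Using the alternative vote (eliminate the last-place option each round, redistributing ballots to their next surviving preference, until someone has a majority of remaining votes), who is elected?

Round 1: C 144, B 289, A 137, D 118. Eliminate D.
Round 2: C 262, B 289, A 137. Eliminate A.
Round 3: C 358, B 330. C has a majority.

C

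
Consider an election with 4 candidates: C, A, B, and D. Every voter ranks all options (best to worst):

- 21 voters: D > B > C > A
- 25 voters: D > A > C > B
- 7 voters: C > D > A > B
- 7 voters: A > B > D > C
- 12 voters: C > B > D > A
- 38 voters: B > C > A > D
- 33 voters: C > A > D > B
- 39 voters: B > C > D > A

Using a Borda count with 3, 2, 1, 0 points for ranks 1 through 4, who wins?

C

C: 21·1 + 25·1 + 7·3 + 7·0 + 12·3 + 38·2 + 33·3 + 39·2 = 356
A: 21·0 + 25·2 + 7·1 + 7·3 + 12·0 + 38·1 + 33·2 + 39·0 = 182
B: 21·2 + 25·0 + 7·0 + 7·2 + 12·2 + 38·3 + 33·0 + 39·3 = 311
D: 21·3 + 25·3 + 7·2 + 7·1 + 12·1 + 38·0 + 33·1 + 39·1 = 243
C has the highest Borda score (356).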